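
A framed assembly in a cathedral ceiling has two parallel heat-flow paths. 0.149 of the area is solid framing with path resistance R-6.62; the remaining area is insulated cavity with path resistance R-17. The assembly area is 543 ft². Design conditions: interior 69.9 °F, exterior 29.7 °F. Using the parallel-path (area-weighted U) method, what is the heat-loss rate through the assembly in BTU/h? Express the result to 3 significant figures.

1580 BTU/h

U_eff = 0.851/17 + 0.149/6.62 = 0.05006 + 0.02251 = 0.07257
R_eff = 1/U_eff = 13.78 ft²·°F·h/BTU
Q = 543 × (69.9 − 29.7) / 13.78 = 1584 BTU/h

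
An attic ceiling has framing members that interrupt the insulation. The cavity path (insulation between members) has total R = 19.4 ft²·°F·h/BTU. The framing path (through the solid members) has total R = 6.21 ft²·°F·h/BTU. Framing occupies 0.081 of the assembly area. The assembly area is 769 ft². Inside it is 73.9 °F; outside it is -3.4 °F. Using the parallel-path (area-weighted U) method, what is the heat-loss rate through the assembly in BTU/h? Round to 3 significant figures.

3590 BTU/h

U_eff = 0.919/19.4 + 0.081/6.21 = 0.04737 + 0.01304 = 0.06041
R_eff = 1/U_eff = 16.55 ft²·°F·h/BTU
Q = 769 × (73.9 − (-3.4)) / 16.55 = 3591 BTU/h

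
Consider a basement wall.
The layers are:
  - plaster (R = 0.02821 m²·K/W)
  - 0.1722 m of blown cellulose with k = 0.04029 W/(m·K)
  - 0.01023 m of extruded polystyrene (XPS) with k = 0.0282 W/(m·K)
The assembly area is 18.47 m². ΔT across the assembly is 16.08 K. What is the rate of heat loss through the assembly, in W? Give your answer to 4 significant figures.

63.67 W

0.1722/0.04029 = 4.274
0.01023/0.0282 = 0.36277
R_total = 0.02821 + 4.274 + 0.36277 = 4.665 m²·K/W
Q = A·ΔT/R = 18.47 × 16.08 / 4.665 = 63.665 W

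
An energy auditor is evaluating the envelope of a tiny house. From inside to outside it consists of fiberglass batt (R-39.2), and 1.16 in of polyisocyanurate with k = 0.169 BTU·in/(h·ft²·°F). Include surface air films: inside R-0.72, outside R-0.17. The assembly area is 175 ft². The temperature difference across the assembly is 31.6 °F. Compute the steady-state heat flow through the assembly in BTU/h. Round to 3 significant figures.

118 BTU/h

1.16/0.169 = 6.864
R_total = 0.72 + 39.2 + 6.864 + 0.17 = 46.95 ft²·°F·h/BTU
Q = A·ΔT/R = 175 × 31.6 / 46.95 = 117.8 BTU/h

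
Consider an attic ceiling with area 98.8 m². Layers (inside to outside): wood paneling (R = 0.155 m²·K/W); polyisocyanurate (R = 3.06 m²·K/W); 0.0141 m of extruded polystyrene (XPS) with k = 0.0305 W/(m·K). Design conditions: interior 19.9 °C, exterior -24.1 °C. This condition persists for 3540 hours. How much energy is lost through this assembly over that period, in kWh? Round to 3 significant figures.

0.0141/0.0305 = 0.4623
R_total = 0.155 + 3.06 + 0.4623 = 3.677 m²·K/W
Q = 98.8 × (19.9 − (-24.1)) / 3.677 = 1182 W
E = 1182 W × 3540 h / 1000 = 4185 kWh

4180 kWh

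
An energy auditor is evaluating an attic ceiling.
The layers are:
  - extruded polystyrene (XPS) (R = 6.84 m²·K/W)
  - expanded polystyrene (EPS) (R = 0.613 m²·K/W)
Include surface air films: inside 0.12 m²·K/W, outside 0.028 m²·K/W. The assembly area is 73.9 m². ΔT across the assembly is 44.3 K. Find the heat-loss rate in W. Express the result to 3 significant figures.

R_total = 0.12 + 6.84 + 0.613 + 0.028 = 7.601 m²·K/W
Q = A·ΔT/R = 73.9 × 44.3 / 7.601 = 430.7 W

431 W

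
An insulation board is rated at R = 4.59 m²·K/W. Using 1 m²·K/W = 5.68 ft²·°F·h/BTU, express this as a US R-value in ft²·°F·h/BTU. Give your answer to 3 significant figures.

26.1 ft²·°F·h/BTU

R_US = 4.59 × 5.68 = 26.07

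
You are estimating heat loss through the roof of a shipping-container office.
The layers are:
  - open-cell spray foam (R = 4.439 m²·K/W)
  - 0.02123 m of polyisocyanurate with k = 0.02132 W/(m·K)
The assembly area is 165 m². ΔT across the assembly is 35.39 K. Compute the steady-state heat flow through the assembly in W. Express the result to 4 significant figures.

0.02123/0.02132 = 0.99578
R_total = 4.439 + 0.99578 = 5.4348 m²·K/W
Q = A·ΔT/R = 165 × 35.39 / 5.4348 = 1074.4 W

1074 W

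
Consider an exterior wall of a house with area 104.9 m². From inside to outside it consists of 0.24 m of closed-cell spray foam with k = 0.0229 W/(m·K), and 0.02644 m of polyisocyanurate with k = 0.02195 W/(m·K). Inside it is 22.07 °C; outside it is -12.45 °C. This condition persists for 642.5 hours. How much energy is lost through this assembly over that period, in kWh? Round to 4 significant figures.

0.24/0.0229 = 10.48
0.02644/0.02195 = 1.2046
R_total = 10.48 + 1.2046 = 11.685 m²·K/W
Q = 104.9 × (22.07 − (-12.45)) / 11.685 = 309.9 W
E = 309.9 W × 642.5 h / 1000 = 199.11 kWh

199.1 kWh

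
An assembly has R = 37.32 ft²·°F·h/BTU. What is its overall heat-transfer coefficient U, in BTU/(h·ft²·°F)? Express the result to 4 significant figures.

0.02680 BTU/(h·ft²·°F)

U = 1/R = 1/37.32 = 0.026795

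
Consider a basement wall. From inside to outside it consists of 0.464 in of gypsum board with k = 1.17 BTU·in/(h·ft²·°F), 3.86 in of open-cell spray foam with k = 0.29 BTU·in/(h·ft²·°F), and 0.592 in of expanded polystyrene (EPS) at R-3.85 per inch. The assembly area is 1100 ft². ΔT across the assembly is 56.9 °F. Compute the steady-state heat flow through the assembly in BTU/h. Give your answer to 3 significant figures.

0.464/1.17 = 0.3966
3.86/0.29 = 13.31
0.592 × 3.85 = 2.279
R_total = 0.3966 + 13.31 + 2.279 = 15.99 ft²·°F·h/BTU
Q = A·ΔT/R = 1100 × 56.9 / 15.99 = 3915 BTU/h

3920 BTU/h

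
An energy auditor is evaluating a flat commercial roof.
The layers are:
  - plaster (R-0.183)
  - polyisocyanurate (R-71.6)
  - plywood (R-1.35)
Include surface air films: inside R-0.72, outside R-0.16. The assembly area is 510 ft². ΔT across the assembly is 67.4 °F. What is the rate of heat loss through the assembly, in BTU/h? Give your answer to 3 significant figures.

464 BTU/h

R_total = 0.72 + 0.183 + 71.6 + 1.35 + 0.16 = 74.01 ft²·°F·h/BTU
Q = A·ΔT/R = 510 × 67.4 / 74.01 = 464.4 BTU/h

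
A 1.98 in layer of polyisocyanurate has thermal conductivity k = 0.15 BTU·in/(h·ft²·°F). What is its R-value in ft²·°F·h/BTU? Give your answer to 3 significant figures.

13.2 ft²·°F·h/BTU

R = L/k = 1.98/0.15 = 13.2 ft²·°F·h/BTU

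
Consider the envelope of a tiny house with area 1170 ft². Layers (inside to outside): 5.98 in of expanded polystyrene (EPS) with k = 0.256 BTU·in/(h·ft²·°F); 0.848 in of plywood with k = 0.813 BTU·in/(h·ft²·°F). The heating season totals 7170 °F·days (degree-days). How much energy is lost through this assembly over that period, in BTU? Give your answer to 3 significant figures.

8250000 BTU

5.98/0.256 = 23.36
0.848/0.813 = 1.043
R_total = 23.36 + 1.043 = 24.4 ft²·°F·h/BTU
E = A × HDD × 24 / R = 1170 × 7170 × 24 / 24.4 = 8251000 BTU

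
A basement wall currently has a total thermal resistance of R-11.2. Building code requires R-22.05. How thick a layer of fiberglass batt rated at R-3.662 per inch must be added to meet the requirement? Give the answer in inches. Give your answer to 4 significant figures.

2.963 in

ΔR = 22.05 − 11.2 = 10.85 ft²·°F·h/BTU
L = ΔR / (R/in) = 10.85/3.662 = 2.9629 in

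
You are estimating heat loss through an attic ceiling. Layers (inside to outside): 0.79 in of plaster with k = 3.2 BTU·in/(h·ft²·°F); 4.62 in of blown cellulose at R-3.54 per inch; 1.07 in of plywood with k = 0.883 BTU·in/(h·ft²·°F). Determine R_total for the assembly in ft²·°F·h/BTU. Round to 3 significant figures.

0.79/3.2 = 0.2469
4.62 × 3.54 = 16.35
1.07/0.883 = 1.212
R_total = 0.2469 + 16.35 + 1.212 = 17.81 ft²·°F·h/BTU

17.8 ft²·°F·h/BTU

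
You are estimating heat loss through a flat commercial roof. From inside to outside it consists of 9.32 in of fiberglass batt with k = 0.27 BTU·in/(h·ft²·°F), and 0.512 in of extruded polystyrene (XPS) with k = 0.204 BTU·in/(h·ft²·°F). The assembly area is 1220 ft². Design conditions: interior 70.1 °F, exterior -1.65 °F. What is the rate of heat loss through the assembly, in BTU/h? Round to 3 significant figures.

9.32/0.27 = 34.52
0.512/0.204 = 2.51
R_total = 34.52 + 2.51 = 37.03 ft²·°F·h/BTU
Q = A·ΔT/R = 1220 × (70.1 − (-1.65)) / 37.03 = 2364 BTU/h

2360 BTU/h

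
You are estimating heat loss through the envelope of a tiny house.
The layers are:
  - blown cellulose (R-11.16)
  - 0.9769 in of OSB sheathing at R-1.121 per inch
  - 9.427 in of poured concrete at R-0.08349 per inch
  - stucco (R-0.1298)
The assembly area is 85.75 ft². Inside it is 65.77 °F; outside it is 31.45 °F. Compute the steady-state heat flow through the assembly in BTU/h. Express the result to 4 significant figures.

0.9769 × 1.121 = 1.0951
9.427 × 0.08349 = 0.78706
R_total = 11.16 + 1.0951 + 0.78706 + 0.1298 = 13.172 ft²·°F·h/BTU
Q = A·ΔT/R = 85.75 × (65.77 − 31.45) / 13.172 = 223.42 BTU/h

223.4 BTU/h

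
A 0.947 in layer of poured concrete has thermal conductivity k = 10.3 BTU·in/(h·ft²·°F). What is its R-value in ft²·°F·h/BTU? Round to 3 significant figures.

0.0919 ft²·°F·h/BTU

R = L/k = 0.947/10.3 = 0.09194 ft²·°F·h/BTU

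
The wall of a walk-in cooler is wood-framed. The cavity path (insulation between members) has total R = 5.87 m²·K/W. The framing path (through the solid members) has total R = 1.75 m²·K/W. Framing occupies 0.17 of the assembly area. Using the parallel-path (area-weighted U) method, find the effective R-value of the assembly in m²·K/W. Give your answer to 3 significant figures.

4.19 m²·K/W

U_eff = 0.83/5.87 + 0.17/1.75 = 0.1414 + 0.09714 = 0.2385
R_eff = 1/U_eff = 4.192 m²·K/W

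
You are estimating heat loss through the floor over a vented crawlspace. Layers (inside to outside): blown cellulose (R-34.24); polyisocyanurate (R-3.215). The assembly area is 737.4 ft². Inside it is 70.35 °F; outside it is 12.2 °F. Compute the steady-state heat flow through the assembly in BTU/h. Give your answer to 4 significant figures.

R_total = 34.24 + 3.215 = 37.455 ft²·°F·h/BTU
Q = A·ΔT/R = 737.4 × (70.35 − 12.2) / 37.455 = 1144.8 BTU/h

1145 BTU/h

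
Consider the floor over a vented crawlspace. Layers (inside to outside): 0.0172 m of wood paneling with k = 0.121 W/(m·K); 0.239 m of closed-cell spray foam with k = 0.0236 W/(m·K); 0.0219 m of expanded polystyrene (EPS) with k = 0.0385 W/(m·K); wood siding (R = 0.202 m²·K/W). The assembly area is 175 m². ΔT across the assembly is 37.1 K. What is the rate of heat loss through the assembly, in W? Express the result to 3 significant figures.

588 W

0.0172/0.121 = 0.1421
0.239/0.0236 = 10.13
0.0219/0.0385 = 0.5688
R_total = 0.1421 + 10.13 + 0.5688 + 0.202 = 11.04 m²·K/W
Q = A·ΔT/R = 175 × 37.1 / 11.04 = 588.1 W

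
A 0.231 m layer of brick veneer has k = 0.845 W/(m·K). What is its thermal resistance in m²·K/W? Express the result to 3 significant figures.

R = L/k = 0.231/0.845 = 0.2734 m²·K/W

0.273 m²·K/W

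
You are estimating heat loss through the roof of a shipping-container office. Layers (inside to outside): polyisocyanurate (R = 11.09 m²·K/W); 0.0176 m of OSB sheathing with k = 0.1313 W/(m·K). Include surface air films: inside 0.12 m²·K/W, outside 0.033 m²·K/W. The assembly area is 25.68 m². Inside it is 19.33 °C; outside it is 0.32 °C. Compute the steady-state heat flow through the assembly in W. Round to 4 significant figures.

42.91 W

0.0176/0.1313 = 0.13404
R_total = 0.12 + 11.09 + 0.13404 + 0.033 = 11.377 m²·K/W
Q = A·ΔT/R = 25.68 × (19.33 − 0.32) / 11.377 = 42.909 W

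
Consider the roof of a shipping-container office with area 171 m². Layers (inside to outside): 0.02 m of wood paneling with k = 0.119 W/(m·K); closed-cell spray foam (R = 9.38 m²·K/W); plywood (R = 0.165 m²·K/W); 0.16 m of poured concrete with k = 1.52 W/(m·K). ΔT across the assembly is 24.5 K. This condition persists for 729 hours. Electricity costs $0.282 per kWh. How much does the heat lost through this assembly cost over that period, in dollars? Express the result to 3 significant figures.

0.02/0.119 = 0.1681
0.16/1.52 = 0.1053
R_total = 0.1681 + 9.38 + 0.165 + 0.1053 = 9.818 m²·K/W
Q = 171 × 24.5 / 9.818 = 426.7 W
E = 426.7 W × 729 h / 1000 = 311.1 kWh
Cost = 311.1 × 0.282 = $87.72

87.7 dollars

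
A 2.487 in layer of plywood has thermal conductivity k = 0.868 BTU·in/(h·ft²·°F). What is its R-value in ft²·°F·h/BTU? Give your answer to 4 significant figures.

2.865 ft²·°F·h/BTU

R = L/k = 2.487/0.868 = 2.8652 ft²·°F·h/BTU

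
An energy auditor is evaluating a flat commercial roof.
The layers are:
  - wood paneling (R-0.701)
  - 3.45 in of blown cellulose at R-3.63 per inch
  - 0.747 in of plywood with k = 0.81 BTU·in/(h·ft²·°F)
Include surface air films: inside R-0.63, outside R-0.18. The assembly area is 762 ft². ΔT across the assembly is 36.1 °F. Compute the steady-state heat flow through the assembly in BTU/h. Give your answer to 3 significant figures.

3.45 × 3.63 = 12.52
0.747/0.81 = 0.9222
R_total = 0.63 + 0.701 + 12.52 + 0.9222 + 0.18 = 14.96 ft²·°F·h/BTU
Q = A·ΔT/R = 762 × 36.1 / 14.96 = 1839 BTU/h

1840 BTU/h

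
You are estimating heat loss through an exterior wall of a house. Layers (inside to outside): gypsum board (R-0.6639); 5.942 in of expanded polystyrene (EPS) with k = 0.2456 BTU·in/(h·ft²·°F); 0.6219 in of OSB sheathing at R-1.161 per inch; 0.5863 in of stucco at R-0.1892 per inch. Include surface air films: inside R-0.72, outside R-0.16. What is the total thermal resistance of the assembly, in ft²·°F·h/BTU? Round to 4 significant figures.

26.57 ft²·°F·h/BTU

5.942/0.2456 = 24.194
0.6219 × 1.161 = 0.72203
0.5863 × 0.1892 = 0.11093
R_total = 0.72 + 0.6639 + 24.194 + 0.72203 + 0.11093 + 0.16 = 26.571 ft²·°F·h/BTU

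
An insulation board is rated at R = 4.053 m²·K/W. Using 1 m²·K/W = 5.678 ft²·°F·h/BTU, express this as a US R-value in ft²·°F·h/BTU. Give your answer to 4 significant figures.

R_US = 4.053 × 5.678 = 23.013

23.01 ft²·°F·h/BTU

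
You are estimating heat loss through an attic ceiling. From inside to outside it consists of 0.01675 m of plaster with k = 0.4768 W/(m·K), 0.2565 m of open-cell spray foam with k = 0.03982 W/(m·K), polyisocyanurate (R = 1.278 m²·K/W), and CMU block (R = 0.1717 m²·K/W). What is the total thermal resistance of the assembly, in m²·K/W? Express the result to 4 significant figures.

7.926 m²·K/W

0.01675/0.4768 = 0.03513
0.2565/0.03982 = 6.4415
R_total = 0.03513 + 6.4415 + 1.278 + 0.1717 = 7.9263 m²·K/W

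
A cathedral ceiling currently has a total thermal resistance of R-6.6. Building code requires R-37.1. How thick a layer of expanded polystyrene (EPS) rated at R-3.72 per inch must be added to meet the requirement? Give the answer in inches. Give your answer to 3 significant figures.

ΔR = 37.1 − 6.6 = 30.5 ft²·°F·h/BTU
L = ΔR / (R/in) = 30.5/3.72 = 8.199 in

8.20 in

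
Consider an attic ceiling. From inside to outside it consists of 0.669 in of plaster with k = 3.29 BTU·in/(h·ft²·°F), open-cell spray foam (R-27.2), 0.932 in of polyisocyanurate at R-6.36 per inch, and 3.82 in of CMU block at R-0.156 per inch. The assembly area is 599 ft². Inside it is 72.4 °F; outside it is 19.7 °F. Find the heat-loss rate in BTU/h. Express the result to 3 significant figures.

930 BTU/h

0.669/3.29 = 0.2033
0.932 × 6.36 = 5.928
3.82 × 0.156 = 0.5959
R_total = 0.2033 + 27.2 + 5.928 + 0.5959 = 33.93 ft²·°F·h/BTU
Q = A·ΔT/R = 599 × (72.4 − 19.7) / 33.93 = 930.5 BTU/h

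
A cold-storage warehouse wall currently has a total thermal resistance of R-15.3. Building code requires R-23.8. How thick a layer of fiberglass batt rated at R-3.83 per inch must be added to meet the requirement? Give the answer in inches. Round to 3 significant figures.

2.22 in

ΔR = 23.8 − 15.3 = 8.5 ft²·°F·h/BTU
L = ΔR / (R/in) = 8.5/3.83 = 2.219 in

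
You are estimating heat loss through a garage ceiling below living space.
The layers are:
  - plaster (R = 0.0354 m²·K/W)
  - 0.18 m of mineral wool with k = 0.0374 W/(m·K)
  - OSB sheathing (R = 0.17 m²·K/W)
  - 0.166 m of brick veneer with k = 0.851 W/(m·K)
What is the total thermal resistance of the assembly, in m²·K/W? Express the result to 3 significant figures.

5.21 m²·K/W

0.18/0.0374 = 4.813
0.166/0.851 = 0.1951
R_total = 0.0354 + 4.813 + 0.17 + 0.1951 = 5.213 m²·K/W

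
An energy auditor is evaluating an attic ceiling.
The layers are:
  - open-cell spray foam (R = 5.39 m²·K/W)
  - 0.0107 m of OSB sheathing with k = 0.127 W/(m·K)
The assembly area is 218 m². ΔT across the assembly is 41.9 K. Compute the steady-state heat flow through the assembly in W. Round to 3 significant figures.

0.0107/0.127 = 0.08425
R_total = 5.39 + 0.08425 = 5.474 m²·K/W
Q = A·ΔT/R = 218 × 41.9 / 5.474 = 1669 W

1670 W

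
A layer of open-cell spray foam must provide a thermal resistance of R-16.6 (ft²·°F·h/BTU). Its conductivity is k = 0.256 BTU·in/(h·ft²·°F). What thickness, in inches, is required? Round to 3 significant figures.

L = R × k = 16.6 × 0.256 = 4.25 in

4.25 in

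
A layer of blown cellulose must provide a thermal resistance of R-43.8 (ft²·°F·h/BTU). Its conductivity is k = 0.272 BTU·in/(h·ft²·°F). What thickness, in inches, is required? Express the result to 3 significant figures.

L = R × k = 43.8 × 0.272 = 11.91 in

11.9 in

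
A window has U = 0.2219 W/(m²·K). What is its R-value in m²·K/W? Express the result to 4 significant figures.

4.507 m²·K/W

R = 1/U = 1/0.2219 = 4.5065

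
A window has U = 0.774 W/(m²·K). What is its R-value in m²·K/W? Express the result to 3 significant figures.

1.29 m²·K/W

R = 1/U = 1/0.774 = 1.292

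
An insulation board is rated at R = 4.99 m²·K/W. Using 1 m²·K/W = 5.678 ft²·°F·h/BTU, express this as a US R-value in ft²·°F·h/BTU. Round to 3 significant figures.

R_US = 4.99 × 5.678 = 28.33

28.3 ft²·°F·h/BTU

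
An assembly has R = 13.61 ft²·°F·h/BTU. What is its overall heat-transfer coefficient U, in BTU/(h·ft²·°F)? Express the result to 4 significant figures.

U = 1/R = 1/13.61 = 0.073475

0.07348 BTU/(h·ft²·°F)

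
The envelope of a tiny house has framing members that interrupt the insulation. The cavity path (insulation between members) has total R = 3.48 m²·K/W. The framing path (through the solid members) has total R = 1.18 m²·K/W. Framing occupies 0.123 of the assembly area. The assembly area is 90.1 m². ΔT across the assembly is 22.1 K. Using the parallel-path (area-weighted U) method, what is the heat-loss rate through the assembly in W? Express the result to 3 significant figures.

709 W

U_eff = 0.877/3.48 + 0.123/1.18 = 0.252 + 0.1042 = 0.3562
R_eff = 1/U_eff = 2.807 m²·K/W
Q = 90.1 × 22.1 / 2.807 = 709.4 W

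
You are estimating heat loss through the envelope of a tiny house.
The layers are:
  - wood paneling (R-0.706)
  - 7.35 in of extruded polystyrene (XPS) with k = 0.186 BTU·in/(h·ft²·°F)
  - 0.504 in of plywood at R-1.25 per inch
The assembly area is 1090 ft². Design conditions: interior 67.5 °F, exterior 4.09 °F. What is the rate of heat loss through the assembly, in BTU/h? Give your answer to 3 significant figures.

7.35/0.186 = 39.52
0.504 × 1.25 = 0.63
R_total = 0.706 + 39.52 + 0.63 = 40.85 ft²·°F·h/BTU
Q = A·ΔT/R = 1090 × (67.5 − 4.09) / 40.85 = 1692 BTU/h

1690 BTU/h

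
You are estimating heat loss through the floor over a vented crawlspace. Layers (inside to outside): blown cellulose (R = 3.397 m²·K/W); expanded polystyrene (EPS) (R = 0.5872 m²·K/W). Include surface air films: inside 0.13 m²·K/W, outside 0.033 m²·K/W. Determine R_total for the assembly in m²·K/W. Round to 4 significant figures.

4.147 m²·K/W

R_total = 0.13 + 3.397 + 0.5872 + 0.033 = 4.1472 m²·K/W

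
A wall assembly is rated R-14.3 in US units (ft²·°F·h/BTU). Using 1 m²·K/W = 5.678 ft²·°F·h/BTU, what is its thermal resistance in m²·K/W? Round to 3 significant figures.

R_SI = 14.3/5.678 = 2.518

2.52 m²·K/W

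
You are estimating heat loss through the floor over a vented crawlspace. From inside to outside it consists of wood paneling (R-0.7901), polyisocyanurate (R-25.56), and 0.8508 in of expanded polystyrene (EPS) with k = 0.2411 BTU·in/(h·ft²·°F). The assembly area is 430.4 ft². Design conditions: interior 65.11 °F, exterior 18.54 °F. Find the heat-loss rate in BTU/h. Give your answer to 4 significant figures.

670.8 BTU/h

0.8508/0.2411 = 3.5288
R_total = 0.7901 + 25.56 + 3.5288 = 29.879 ft²·°F·h/BTU
Q = A·ΔT/R = 430.4 × (65.11 − 18.54) / 29.879 = 670.83 BTU/h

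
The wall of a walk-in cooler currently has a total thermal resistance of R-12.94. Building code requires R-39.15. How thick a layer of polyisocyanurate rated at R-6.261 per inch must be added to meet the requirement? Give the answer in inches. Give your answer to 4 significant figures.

ΔR = 39.15 − 12.94 = 26.21 ft²·°F·h/BTU
L = ΔR / (R/in) = 26.21/6.261 = 4.1862 in

4.186 in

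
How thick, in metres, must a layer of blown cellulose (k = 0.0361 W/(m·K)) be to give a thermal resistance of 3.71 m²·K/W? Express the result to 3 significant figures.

L = R·k = 3.71 × 0.0361 = 0.1339 m

0.134 m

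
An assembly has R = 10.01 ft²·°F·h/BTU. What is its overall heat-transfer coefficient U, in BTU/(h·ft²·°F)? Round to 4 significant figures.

0.09990 BTU/(h·ft²·°F)

U = 1/R = 1/10.01 = 0.0999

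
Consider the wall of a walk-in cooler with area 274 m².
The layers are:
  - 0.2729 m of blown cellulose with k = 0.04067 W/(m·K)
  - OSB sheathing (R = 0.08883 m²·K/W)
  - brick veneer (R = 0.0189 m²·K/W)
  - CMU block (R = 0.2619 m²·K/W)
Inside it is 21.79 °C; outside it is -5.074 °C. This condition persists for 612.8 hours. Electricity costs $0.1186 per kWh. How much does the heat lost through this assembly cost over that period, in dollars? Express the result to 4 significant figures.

0.2729/0.04067 = 6.7101
R_total = 6.7101 + 0.08883 + 0.0189 + 0.2619 = 7.0797 m²·K/W
Q = 274 × (21.79 − (-5.074)) / 7.0797 = 1039.7 W
E = 1039.7 W × 612.8 h / 1000 = 637.12 kWh
Cost = 637.12 × 0.1186 = $75.563

75.56 dollars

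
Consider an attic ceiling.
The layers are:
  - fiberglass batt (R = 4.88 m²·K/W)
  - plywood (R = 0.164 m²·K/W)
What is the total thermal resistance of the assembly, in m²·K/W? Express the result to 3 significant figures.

5.04 m²·K/W

R_total = 4.88 + 0.164 = 5.044 m²·K/W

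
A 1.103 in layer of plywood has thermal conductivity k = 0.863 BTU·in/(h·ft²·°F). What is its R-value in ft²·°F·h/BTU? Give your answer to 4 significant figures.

1.278 ft²·°F·h/BTU

R = L/k = 1.103/0.863 = 1.2781 ft²·°F·h/BTU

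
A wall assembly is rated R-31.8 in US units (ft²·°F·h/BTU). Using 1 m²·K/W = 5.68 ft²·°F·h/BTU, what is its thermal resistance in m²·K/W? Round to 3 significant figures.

5.60 m²·K/W

R_SI = 31.8/5.68 = 5.599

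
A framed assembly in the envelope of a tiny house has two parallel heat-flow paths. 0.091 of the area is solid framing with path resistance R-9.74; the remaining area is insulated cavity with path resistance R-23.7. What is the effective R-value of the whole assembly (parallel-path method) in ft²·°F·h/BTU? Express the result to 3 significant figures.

21.0 ft²·°F·h/BTU

U_eff = 0.909/23.7 + 0.091/9.74 = 0.03835 + 0.009343 = 0.0477
R_eff = 1/U_eff = 20.97 ft²·°F·h/BTU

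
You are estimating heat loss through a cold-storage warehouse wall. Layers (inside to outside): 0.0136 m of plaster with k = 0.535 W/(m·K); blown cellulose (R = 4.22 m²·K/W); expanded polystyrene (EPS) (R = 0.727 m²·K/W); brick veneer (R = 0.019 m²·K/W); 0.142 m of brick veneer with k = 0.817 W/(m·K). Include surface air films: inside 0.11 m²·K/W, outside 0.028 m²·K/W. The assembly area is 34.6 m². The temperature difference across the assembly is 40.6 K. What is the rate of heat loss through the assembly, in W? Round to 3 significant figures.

265 W

0.0136/0.535 = 0.02542
0.142/0.817 = 0.1738
R_total = 0.11 + 0.02542 + 4.22 + 0.727 + 0.019 + 0.1738 + 0.028 = 5.303 m²·K/W
Q = A·ΔT/R = 34.6 × 40.6 / 5.303 = 264.9 W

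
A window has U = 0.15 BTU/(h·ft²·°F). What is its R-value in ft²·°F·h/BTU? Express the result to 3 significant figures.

6.67 ft²·°F·h/BTU

R = 1/U = 1/0.15 = 6.667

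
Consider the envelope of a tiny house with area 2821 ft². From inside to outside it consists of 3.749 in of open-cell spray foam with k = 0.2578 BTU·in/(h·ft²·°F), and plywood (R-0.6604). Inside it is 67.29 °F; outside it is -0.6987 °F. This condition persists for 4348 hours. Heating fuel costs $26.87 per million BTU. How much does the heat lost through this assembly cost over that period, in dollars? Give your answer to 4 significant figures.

3.749/0.2578 = 14.542
R_total = 14.542 + 0.6604 = 15.203 ft²·°F·h/BTU
Q = 2821 × (67.29 − (-0.6987)) / 15.203 = 12616 BTU/h
E = 12616 × 4348 = 54854000 BTU
Cost = 54854000/10⁶ × 26.87 = $1473.9

1474 dollars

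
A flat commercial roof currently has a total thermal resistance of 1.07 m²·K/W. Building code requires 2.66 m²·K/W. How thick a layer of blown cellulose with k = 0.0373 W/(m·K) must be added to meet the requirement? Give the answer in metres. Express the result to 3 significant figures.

ΔR = 2.66 − 1.07 = 1.59 m²·K/W
L = ΔR × k = 1.59 × 0.0373 = 0.05931 m

0.0593 m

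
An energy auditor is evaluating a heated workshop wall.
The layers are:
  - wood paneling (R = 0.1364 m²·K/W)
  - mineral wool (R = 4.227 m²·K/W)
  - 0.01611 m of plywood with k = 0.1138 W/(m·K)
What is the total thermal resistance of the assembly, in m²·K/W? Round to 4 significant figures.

0.01611/0.1138 = 0.14156
R_total = 0.1364 + 4.227 + 0.14156 = 4.505 m²·K/W

4.505 m²·K/W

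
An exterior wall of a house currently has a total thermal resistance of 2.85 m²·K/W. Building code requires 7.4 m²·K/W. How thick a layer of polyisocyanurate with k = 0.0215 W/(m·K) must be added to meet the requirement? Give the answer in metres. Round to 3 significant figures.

0.0978 m

ΔR = 7.4 − 2.85 = 4.55 m²·K/W
L = ΔR × k = 4.55 × 0.0215 = 0.09783 m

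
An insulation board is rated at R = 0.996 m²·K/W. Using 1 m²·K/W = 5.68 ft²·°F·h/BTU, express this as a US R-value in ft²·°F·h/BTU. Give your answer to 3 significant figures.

R_US = 0.996 × 5.68 = 5.657

5.66 ft²·°F·h/BTU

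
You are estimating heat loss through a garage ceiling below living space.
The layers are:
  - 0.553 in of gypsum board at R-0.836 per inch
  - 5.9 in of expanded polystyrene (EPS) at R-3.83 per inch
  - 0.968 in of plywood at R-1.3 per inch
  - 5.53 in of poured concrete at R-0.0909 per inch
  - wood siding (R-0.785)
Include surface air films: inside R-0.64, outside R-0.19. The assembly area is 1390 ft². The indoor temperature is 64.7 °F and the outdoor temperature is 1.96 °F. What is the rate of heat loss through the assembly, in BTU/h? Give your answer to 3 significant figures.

3300 BTU/h

0.553 × 0.836 = 0.4623
5.9 × 3.83 = 22.6
0.968 × 1.3 = 1.258
5.53 × 0.0909 = 0.5027
R_total = 0.64 + 0.4623 + 22.6 + 1.258 + 0.5027 + 0.785 + 0.19 = 26.44 ft²·°F·h/BTU
Q = A·ΔT/R = 1390 × (64.7 − 1.96) / 26.44 = 3299 BTU/h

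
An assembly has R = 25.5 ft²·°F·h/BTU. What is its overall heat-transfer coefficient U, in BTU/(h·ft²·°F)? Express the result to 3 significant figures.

0.0392 BTU/(h·ft²·°F)

U = 1/R = 1/25.5 = 0.03922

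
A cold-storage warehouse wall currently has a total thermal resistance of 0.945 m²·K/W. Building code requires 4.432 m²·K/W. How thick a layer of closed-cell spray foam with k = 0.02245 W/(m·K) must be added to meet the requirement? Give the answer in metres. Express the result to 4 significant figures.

0.07828 m

ΔR = 4.432 − 0.945 = 3.487 m²·K/W
L = ΔR × k = 3.487 × 0.02245 = 0.078283 m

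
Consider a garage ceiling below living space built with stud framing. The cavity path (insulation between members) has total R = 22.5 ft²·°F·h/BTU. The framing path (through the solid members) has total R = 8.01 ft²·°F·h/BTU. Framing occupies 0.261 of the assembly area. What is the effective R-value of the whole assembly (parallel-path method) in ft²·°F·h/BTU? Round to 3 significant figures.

U_eff = 0.739/22.5 + 0.261/8.01 = 0.03284 + 0.03258 = 0.06543
R_eff = 1/U_eff = 15.28 ft²·°F·h/BTU

15.3 ft²·°F·h/BTU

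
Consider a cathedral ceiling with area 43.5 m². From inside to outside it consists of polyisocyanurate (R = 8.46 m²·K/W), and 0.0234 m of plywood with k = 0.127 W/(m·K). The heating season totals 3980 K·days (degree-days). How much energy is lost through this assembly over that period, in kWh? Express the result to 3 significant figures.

0.0234/0.127 = 0.1843
R_total = 8.46 + 0.1843 = 8.644 m²·K/W
E = A × HDD × 24 / R / 1000 = 43.5 × 3980 × 24 / 8.644 / 1000 = 480.7 kWh

481 kWh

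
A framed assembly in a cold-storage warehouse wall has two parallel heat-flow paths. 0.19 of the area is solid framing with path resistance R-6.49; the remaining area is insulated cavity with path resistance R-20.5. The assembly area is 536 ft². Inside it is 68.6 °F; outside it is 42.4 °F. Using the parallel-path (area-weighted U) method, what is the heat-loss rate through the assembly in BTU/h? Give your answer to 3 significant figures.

U_eff = 0.81/20.5 + 0.19/6.49 = 0.03951 + 0.02928 = 0.06879
R_eff = 1/U_eff = 14.54 ft²·°F·h/BTU
Q = 536 × (68.6 − 42.4) / 14.54 = 966 BTU/h

966 BTU/h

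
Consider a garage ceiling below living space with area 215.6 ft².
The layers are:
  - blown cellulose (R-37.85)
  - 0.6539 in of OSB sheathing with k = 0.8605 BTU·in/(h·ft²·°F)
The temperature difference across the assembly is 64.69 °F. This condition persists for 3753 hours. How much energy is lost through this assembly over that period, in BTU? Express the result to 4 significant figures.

1356000 BTU

0.6539/0.8605 = 0.75991
R_total = 37.85 + 0.75991 = 38.61 ft²·°F·h/BTU
Q = 215.6 × 64.69 / 38.61 = 361.23 BTU/h
E = 361.23 × 3753 = 1355700 BTU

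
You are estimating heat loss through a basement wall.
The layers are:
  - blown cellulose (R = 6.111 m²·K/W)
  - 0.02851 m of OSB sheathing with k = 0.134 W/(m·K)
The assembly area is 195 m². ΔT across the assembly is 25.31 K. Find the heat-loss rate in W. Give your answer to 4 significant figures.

0.02851/0.134 = 0.21276
R_total = 6.111 + 0.21276 = 6.3238 m²·K/W
Q = A·ΔT/R = 195 × 25.31 / 6.3238 = 780.46 W

780.5 W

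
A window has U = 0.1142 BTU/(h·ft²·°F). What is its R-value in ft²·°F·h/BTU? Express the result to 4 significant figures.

8.757 ft²·°F·h/BTU

R = 1/U = 1/0.1142 = 8.7566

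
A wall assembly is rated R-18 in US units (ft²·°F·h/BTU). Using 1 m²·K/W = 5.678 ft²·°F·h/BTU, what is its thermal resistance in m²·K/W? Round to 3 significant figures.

R_SI = 18/5.678 = 3.17

3.17 m²·K/W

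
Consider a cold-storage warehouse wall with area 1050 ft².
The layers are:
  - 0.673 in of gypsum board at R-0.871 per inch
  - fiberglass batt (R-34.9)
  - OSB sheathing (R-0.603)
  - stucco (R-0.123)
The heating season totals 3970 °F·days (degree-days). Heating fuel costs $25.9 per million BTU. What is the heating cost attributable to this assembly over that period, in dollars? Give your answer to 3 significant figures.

71.6 dollars

0.673 × 0.871 = 0.5862
R_total = 0.5862 + 34.9 + 0.603 + 0.123 = 36.21 ft²·°F·h/BTU
E = A × HDD × 24 / R = 1050 × 3970 × 24 / 36.21 = 2763000 BTU
Cost = 2763000/10⁶ × 25.9 = $71.55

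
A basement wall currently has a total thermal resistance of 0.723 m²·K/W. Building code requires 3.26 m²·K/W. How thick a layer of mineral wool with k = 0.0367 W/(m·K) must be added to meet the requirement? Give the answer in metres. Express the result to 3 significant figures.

ΔR = 3.26 − 0.723 = 2.537 m²·K/W
L = ΔR × k = 2.537 × 0.0367 = 0.09311 m

0.0931 m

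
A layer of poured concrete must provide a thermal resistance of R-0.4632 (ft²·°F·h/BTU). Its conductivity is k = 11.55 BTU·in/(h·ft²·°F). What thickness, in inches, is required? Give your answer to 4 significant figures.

L = R × k = 0.4632 × 11.55 = 5.35 in

5.350 in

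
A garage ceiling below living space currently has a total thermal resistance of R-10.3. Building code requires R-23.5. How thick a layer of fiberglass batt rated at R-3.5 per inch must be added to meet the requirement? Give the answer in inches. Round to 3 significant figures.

3.77 in

ΔR = 23.5 − 10.3 = 13.2 ft²·°F·h/BTU
L = ΔR / (R/in) = 13.2/3.5 = 3.771 in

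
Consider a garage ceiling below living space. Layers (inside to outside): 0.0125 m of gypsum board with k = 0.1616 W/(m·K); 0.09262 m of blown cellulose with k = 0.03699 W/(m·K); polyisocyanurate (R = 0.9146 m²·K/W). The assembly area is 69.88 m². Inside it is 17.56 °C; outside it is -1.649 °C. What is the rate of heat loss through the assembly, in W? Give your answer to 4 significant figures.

384.0 W

0.0125/0.1616 = 0.077351
0.09262/0.03699 = 2.5039
R_total = 0.077351 + 2.5039 + 0.9146 = 3.4959 m²·K/W
Q = A·ΔT/R = 69.88 × (17.56 − (-1.649)) / 3.4959 = 383.97 W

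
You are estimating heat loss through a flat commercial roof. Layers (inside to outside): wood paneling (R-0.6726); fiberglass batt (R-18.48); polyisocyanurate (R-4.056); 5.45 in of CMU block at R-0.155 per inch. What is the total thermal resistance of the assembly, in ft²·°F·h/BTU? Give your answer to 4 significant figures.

5.45 × 0.155 = 0.84475
R_total = 0.6726 + 18.48 + 4.056 + 0.84475 = 24.053 ft²·°F·h/BTU

24.05 ft²·°F·h/BTU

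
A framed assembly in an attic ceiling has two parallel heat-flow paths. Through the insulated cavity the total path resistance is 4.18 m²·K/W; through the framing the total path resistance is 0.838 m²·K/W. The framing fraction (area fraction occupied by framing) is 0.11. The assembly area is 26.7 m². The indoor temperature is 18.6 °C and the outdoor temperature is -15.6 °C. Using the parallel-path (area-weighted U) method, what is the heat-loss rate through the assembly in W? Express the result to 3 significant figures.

314 W

U_eff = 0.89/4.18 + 0.11/0.838 = 0.2129 + 0.1313 = 0.3442
R_eff = 1/U_eff = 2.905 m²·K/W
Q = 26.7 × (18.6 − (-15.6)) / 2.905 = 314.3 W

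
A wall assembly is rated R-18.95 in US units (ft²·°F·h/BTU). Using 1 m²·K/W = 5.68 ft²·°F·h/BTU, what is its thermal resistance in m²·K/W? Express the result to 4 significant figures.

3.336 m²·K/W

R_SI = 18.95/5.68 = 3.3363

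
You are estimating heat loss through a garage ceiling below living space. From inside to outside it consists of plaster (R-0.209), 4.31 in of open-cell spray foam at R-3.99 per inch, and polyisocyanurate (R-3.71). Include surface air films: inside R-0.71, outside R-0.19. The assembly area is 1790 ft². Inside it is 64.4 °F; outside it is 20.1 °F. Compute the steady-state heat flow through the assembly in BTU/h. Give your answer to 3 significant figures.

4.31 × 3.99 = 17.2
R_total = 0.71 + 0.209 + 17.2 + 3.71 + 0.19 = 22.02 ft²·°F·h/BTU
Q = A·ΔT/R = 1790 × (64.4 − 20.1) / 22.02 = 3602 BTU/h

3600 BTU/h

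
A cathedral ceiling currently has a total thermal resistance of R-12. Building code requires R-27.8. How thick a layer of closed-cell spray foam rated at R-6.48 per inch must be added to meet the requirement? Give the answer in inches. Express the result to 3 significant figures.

2.44 in

ΔR = 27.8 − 12 = 15.8 ft²·°F·h/BTU
L = ΔR / (R/in) = 15.8/6.48 = 2.438 in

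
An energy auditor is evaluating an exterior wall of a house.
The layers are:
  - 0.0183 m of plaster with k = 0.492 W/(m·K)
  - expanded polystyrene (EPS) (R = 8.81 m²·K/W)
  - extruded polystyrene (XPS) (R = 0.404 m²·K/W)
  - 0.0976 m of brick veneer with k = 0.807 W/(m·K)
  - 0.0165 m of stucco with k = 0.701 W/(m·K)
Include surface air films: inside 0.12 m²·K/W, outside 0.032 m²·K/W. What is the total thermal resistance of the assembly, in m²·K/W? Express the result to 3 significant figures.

0.0183/0.492 = 0.0372
0.0976/0.807 = 0.1209
0.0165/0.701 = 0.02354
R_total = 0.12 + 0.0372 + 8.81 + 0.404 + 0.1209 + 0.02354 + 0.032 = 9.548 m²·K/W

9.55 m²·K/W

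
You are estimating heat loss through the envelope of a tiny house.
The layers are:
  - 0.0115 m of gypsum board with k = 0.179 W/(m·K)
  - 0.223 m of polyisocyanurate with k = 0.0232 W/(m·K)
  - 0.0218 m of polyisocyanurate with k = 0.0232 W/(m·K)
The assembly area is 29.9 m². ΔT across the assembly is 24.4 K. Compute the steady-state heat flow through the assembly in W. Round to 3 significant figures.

0.0115/0.179 = 0.06425
0.223/0.0232 = 9.612
0.0218/0.0232 = 0.9397
R_total = 0.06425 + 9.612 + 0.9397 = 10.62 m²·K/W
Q = A·ΔT/R = 29.9 × 24.4 / 10.62 = 68.72 W

68.7 W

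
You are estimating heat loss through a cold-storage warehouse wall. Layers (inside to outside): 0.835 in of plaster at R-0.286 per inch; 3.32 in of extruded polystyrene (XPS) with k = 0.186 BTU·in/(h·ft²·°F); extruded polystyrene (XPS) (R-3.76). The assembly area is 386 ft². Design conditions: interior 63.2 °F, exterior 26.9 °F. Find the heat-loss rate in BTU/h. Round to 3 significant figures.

641 BTU/h

0.835 × 0.286 = 0.2388
3.32/0.186 = 17.85
R_total = 0.2388 + 17.85 + 3.76 = 21.85 ft²·°F·h/BTU
Q = A·ΔT/R = 386 × (63.2 − 26.9) / 21.85 = 641.3 BTU/h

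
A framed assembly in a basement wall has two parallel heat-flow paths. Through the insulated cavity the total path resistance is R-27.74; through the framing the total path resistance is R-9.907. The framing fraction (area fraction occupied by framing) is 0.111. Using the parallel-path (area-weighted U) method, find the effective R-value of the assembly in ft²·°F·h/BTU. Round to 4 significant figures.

U_eff = 0.889/27.74 + 0.111/9.907 = 0.032048 + 0.011204 = 0.043252
R_eff = 1/U_eff = 23.12 ft²·°F·h/BTU

23.12 ft²·°F·h/BTU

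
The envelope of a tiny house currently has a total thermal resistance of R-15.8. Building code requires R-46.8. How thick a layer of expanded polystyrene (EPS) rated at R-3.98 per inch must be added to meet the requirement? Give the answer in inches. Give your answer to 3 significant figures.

7.79 in

ΔR = 46.8 − 15.8 = 31 ft²·°F·h/BTU
L = ΔR / (R/in) = 31/3.98 = 7.789 in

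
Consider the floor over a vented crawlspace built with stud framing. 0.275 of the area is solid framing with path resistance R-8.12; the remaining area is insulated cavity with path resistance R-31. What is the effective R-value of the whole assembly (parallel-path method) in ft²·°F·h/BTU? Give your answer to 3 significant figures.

17.5 ft²·°F·h/BTU

U_eff = 0.725/31 + 0.275/8.12 = 0.02339 + 0.03387 = 0.05725
R_eff = 1/U_eff = 17.47 ft²·°F·h/BTU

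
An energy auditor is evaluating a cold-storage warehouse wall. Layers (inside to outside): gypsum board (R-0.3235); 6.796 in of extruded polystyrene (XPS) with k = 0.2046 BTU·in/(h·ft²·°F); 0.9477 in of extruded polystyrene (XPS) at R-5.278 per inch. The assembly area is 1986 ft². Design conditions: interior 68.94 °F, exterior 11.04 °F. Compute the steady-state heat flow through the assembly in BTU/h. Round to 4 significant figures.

2984 BTU/h

6.796/0.2046 = 33.216
0.9477 × 5.278 = 5.002
R_total = 0.3235 + 33.216 + 5.002 = 38.541 ft²·°F·h/BTU
Q = A·ΔT/R = 1986 × (68.94 − 11.04) / 38.541 = 2983.5 BTU/h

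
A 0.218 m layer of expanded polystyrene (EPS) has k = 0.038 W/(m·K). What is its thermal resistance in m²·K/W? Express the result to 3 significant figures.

5.74 m²·K/W

R = L/k = 0.218/0.038 = 5.737 m²·K/W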